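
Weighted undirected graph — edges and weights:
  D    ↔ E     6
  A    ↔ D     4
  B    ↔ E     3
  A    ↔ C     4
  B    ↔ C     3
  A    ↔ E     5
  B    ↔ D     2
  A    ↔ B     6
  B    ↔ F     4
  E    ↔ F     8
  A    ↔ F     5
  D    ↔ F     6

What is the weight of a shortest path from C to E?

Comparing a few candidate routes:
C - B - D - E: 3 + 2 + 6 = 11
C - A - D - B - E: 4 + 4 + 2 + 3 = 13
C - A - E: 4 + 5 = 9
C - B - E: 3 + 3 = 6
C - A - B - E: 4 + 6 + 3 = 13
The minimum is 6.

6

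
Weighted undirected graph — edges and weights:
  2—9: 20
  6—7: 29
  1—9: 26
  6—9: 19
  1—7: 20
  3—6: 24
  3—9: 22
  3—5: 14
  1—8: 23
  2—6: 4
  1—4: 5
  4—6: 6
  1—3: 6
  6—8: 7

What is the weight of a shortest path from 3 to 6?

17

Comparing a few candidate routes:
3→1→8→6: 6 + 23 + 7 = 36
3→1→4→6: 6 + 5 + 6 = 17
3→6: 24
Best route has total 17.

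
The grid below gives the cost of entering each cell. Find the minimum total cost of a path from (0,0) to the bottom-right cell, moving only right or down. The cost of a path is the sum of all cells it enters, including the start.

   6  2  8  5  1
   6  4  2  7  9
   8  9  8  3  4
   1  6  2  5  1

29

Best path: r0c0→r0c1→r1c1→r1c2→r1c3→r2c3→r2c4→r3c4
Cost: 6 + 2 + 4 + 2 + 7 + 3 + 4 + 1 = 29
For comparison, the top-then-right route costs 36.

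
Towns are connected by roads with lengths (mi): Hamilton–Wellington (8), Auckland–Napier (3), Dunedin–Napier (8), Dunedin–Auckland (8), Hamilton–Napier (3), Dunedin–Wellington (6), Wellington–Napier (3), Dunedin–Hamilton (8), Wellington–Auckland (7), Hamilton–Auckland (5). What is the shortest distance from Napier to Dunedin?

8

Some routes from Napier to Dunedin:
Napier → Hamilton → Auckland → Dunedin: 3 + 5 + 8 = 16
Napier → Hamilton → Dunedin: 3 + 8 = 11
Napier → Auckland → Dunedin: 3 + 8 = 11
Napier → Wellington → Dunedin: 3 + 6 = 9
Napier → Dunedin: 8
Shortest: 8 mi.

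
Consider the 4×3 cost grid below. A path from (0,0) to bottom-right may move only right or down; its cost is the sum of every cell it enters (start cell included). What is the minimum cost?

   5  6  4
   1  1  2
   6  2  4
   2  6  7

20

Cheapest: r0c0 r1c0 r1c1 r1c2 r2c2 r3c2
  5 + 1 + 1 + 2 + 4 + 7 = 20
For comparison, the top-then-right route costs 28.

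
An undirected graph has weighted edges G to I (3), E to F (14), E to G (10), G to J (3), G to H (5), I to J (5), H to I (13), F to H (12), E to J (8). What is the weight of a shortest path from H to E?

15

Comparing a few candidate routes:
H → G → E: 5 + 10 = 15
H → I → G → E: 13 + 3 + 10 = 26
H → F → E: 12 + 14 = 26
H → I → J → E: 13 + 5 + 8 = 26
H → G → I → J → E: 5 + 3 + 5 + 8 = 21
H → G → J → E: 5 + 3 + 8 = 16
The minimum is 15.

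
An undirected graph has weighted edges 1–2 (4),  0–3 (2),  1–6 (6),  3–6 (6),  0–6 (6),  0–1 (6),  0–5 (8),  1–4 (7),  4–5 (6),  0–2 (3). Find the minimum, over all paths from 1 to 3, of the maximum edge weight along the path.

Checking several routes:
1-0-3: max(6, 2) = 6
1-6-3: max(6, 6) = 6
1-2-0-6-3: max(4, 3, 6, 6) = 6
1-2-0-3: max(4, 3, 2) = 4
1-0-6-3: max(6, 6, 6) = 6
1-6-0-3: max(6, 6, 2) = 6
Best route has worst link 4.

4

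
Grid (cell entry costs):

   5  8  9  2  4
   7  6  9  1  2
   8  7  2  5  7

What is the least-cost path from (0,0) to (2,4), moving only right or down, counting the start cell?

34

Cheapest: [0,0] -> [0,1] -> [0,2] -> [0,3] -> [1,3] -> [1,4] -> [2,4]
  5 + 8 + 9 + 2 + 1 + 2 + 7 = 34
(Top row then right column would cost 37.)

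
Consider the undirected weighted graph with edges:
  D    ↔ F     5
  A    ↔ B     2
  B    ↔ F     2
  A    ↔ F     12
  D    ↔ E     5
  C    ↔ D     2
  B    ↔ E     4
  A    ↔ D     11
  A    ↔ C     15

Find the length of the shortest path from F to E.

Comparing a few candidate routes:
F - B - E: 2 + 4 = 6
F - A - B - E: 12 + 2 + 4 = 18
F - B - A - D - E: 2 + 2 + 11 + 5 = 20
F - D - E: 5 + 5 = 10
Shortest: 6.

6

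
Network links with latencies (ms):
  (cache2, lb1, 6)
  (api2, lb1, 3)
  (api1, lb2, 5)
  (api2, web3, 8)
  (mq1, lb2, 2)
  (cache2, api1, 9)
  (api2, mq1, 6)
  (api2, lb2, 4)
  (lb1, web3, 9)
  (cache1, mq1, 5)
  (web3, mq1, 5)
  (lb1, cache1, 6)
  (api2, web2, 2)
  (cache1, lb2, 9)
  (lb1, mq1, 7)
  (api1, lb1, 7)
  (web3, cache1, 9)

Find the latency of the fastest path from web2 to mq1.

8

Comparing a few candidate routes:
web2-api2-lb1-mq1: 2 + 3 + 7 = 12
web2-api2-mq1: 2 + 6 = 8
web2-api2-lb2-mq1: 2 + 4 + 2 = 8
Shortest: 8 ms.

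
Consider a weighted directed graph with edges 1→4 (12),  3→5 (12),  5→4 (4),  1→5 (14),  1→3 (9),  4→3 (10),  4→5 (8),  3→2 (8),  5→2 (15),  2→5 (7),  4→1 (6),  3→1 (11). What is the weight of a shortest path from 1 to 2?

17

Comparing a few candidate routes:
1→5→4→3→2: 14 + 4 + 10 + 8 = 36
1→5→2: 14 + 15 = 29
1→4→3→2: 12 + 10 + 8 = 30
1→4→5→2: 12 + 8 + 15 = 35
1→3→2: 9 + 8 = 17
The minimum is 17.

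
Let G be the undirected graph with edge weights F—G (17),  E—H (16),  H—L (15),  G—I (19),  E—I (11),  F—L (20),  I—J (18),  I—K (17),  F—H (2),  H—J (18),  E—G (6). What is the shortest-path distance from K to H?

44

A few of the K→H routes:
K→I→G→F→H: 17 + 19 + 17 + 2 = 55
K→I→J→H: 17 + 18 + 18 = 53
K→I→G→E→H: 17 + 19 + 6 + 16 = 58
K→I→E→G→F→L→H: 17 + 11 + 6 + 17 + 20 + 15 = 86
K→I→E→H: 17 + 11 + 16 = 44
K→I→E→G→F→H: 17 + 11 + 6 + 17 + 2 = 53
Best route has total 44.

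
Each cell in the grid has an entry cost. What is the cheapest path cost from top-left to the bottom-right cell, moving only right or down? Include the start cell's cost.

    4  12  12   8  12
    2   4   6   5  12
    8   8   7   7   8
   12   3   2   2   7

32

Cheapest: r0c0 -> r1c0 -> r1c1 -> r2c1 -> r3c1 -> r3c2 -> r3c3 -> r3c4
  4 + 2 + 4 + 8 + 3 + 2 + 2 + 7 = 32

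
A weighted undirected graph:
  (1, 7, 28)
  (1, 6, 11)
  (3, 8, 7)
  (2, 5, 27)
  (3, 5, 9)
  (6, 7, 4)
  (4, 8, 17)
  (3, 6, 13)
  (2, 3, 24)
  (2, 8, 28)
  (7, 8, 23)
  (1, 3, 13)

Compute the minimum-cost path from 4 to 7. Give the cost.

40

A few of the 4→7 routes:
4 → 8 → 3 → 1 → 6 → 7: 17 + 7 + 13 + 11 + 4 = 52
4 → 8 → 3 → 1 → 7: 17 + 7 + 13 + 28 = 65
4 → 8 → 3 → 6 → 7: 17 + 7 + 13 + 4 = 41
4 → 8 → 7: 17 + 23 = 40
The minimum is 40.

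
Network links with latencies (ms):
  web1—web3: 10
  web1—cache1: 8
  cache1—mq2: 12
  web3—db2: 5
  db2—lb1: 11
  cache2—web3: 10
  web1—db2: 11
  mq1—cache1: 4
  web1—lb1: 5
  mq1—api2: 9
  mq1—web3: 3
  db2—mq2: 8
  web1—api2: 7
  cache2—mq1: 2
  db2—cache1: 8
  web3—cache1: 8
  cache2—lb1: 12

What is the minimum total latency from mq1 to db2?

Checking several routes:
mq1 - cache1 - web3 - db2: 4 + 8 + 5 = 17
mq1 - cache1 - db2: 4 + 8 = 12
mq1 - web3 - db2: 3 + 5 = 8
mq1 - cache2 - web3 - db2: 2 + 10 + 5 = 17
mq1 - web3 - cache1 - db2: 3 + 8 + 8 = 19
Shortest: 8 ms.

8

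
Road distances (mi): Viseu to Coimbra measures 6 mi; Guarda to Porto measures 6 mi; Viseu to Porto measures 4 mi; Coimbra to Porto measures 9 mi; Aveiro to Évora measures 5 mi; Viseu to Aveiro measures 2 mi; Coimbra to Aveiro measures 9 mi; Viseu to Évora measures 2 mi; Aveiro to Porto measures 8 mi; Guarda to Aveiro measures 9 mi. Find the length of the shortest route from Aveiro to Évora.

4

Comparing a few candidate routes:
Aveiro -> Porto -> Viseu -> Évora: 8 + 4 + 2 = 14
Aveiro -> Guarda -> Porto -> Viseu -> Évora: 9 + 6 + 4 + 2 = 21
Aveiro -> Coimbra -> Viseu -> Évora: 9 + 6 + 2 = 17
Aveiro -> Évora: 5
Aveiro -> Viseu -> Évora: 2 + 2 = 4
Shortest: 4 mi.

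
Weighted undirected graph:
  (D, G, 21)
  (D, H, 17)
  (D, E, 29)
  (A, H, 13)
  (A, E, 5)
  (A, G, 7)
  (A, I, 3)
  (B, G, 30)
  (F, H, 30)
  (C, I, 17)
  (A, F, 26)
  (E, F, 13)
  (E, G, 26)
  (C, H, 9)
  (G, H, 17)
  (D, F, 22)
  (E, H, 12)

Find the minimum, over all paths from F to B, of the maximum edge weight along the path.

Some routes from F to B:
F - D - E - H - A - G - B: max(22, 29, 12, 13, 7, 30) = 30
F - D - E - H - G - B: max(22, 29, 12, 17, 30) = 30
F - D - G - B: max(22, 21, 30) = 30
F - D - E - H - C - I - A - G - B: max(22, 29, 12, 9, 17, 3, 7, 30) = 30
F - D - E - A - H - G - B: max(22, 29, 5, 13, 17, 30) = 30
The minimum achievable maximum is 30.

30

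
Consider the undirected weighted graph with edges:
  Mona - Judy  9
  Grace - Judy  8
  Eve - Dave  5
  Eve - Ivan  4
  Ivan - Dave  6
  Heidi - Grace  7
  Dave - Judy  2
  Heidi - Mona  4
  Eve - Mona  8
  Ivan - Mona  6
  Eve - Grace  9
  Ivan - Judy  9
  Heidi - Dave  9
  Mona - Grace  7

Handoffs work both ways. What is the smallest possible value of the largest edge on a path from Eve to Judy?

Some routes from Eve to Judy:
Eve-Ivan-Dave-Judy: max(4, 6, 2) = 6
Eve-Dave-Ivan-Mona-Grace-Judy: max(5, 6, 6, 7, 8) = 8
Eve-Dave-Judy: max(5, 2) = 5
Eve-Dave-Ivan-Mona-Heidi-Grace-Judy: max(5, 6, 6, 4, 7, 8) = 8
Eve-Mona-Ivan-Dave-Judy: max(8, 6, 6, 2) = 8
The minimum achievable maximum is 5.

5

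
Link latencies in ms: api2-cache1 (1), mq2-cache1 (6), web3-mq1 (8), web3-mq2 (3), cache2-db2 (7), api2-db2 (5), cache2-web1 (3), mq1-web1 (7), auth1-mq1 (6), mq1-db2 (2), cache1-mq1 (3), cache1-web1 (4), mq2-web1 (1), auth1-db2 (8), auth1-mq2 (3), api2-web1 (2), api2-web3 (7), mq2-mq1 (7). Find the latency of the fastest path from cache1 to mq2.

4

A few of the cache1→mq2 routes:
cache1→mq2: 6
cache1→api2→web1→mq2: 1 + 2 + 1 = 4
cache1→web1→mq2: 4 + 1 = 5
cache1→mq1→mq2: 3 + 7 = 10
The minimum is 4 ms.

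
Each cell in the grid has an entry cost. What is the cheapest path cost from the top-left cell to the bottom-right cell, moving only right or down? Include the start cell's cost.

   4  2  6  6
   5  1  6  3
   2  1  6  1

15

One optimal route is r0c0 -> r0c1 -> r1c1 -> r2c1 -> r2c2 -> r2c3.
Its cost is 4 + 2 + 1 + 1 + 6 + 1 = 15.
For comparison, the top-then-right route costs 22.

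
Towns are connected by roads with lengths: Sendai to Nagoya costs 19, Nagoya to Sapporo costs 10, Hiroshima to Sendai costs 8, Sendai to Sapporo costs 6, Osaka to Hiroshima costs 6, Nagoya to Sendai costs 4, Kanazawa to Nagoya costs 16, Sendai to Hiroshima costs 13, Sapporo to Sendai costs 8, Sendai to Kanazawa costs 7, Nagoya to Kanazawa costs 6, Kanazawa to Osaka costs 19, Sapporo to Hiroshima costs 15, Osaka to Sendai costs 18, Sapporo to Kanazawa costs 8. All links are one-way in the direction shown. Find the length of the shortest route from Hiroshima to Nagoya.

27

Candidate routes:
Hiroshima→Sendai→Kanazawa→Nagoya: 8 + 7 + 16 = 31
Hiroshima→Sendai→Sapporo→Kanazawa→Nagoya: 8 + 6 + 8 + 16 = 38
Hiroshima→Sendai→Nagoya: 8 + 19 = 27
Shortest: 27.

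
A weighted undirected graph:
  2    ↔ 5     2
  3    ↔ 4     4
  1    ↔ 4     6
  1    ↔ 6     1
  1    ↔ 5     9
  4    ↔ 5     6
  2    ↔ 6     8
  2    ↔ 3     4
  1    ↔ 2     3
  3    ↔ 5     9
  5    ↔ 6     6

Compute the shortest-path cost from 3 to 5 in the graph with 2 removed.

Routes from 3 to 5 avoiding 2:
3→4→5: 4 + 6 = 10
3→4→1→6→5: 4 + 6 + 1 + 6 = 17
3→5: 9
3→4→1→5: 4 + 6 + 9 = 19
The minimum is 9.

9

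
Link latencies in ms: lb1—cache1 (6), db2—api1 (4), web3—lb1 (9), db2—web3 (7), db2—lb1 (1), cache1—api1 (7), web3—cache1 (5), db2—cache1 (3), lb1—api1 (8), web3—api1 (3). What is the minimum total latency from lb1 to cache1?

Some routes from lb1 to cache1:
lb1 -> db2 -> web3 -> cache1: 1 + 7 + 5 = 13
lb1 -> cache1: 6
lb1 -> db2 -> cache1: 1 + 3 = 4
lb1 -> db2 -> api1 -> cache1: 1 + 4 + 7 = 12
Best route has total 4 ms.

4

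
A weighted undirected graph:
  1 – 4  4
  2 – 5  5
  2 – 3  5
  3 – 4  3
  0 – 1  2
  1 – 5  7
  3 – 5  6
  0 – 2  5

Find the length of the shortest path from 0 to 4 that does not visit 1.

Candidate routes:
0-2-5-3-4: 5 + 5 + 6 + 3 = 19
0-2-3-4: 5 + 5 + 3 = 13
Shortest: 13.

13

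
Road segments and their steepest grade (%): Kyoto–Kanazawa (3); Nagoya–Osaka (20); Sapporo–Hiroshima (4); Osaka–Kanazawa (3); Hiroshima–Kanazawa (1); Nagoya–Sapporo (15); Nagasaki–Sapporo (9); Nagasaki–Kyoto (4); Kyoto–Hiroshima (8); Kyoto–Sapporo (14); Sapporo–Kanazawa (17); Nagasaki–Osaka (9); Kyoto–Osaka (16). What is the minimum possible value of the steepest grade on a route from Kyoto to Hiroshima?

3

Checking several routes:
Kyoto-Kanazawa-Osaka-Nagasaki-Sapporo-Hiroshima: max(3, 3, 9, 9, 4) = 9
Kyoto-Nagasaki-Osaka-Kanazawa-Hiroshima: max(4, 9, 3, 1) = 9
Kyoto-Sapporo-Nagasaki-Osaka-Kanazawa-Hiroshima: max(14, 9, 9, 3, 1) = 14
Kyoto-Kanazawa-Hiroshima: max(3, 1) = 3
Kyoto-Nagasaki-Sapporo-Hiroshima: max(4, 9, 4) = 9
Kyoto-Hiroshima: max(8) = 8
The minimum achievable maximum is 3%.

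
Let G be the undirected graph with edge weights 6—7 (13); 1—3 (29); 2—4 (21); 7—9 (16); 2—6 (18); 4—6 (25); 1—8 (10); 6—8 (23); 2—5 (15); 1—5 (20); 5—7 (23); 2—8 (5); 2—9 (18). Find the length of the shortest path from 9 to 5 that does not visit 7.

33

Paths from 9 to 5 avoiding 7:
9 - 2 - 8 - 1 - 5: 18 + 5 + 10 + 20 = 53
9 - 2 - 4 - 6 - 8 - 1 - 5: 18 + 21 + 25 + 23 + 10 + 20 = 117
9 - 2 - 5: 18 + 15 = 33
9 - 2 - 6 - 8 - 1 - 5: 18 + 18 + 23 + 10 + 20 = 89
Shortest: 33.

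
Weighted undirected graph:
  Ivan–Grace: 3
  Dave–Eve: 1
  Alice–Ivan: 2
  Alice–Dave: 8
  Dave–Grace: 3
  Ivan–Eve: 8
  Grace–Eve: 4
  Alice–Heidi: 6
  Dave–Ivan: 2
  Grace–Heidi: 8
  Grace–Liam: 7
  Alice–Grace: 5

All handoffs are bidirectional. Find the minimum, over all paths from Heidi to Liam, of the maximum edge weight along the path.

Some routes from Heidi to Liam:
Heidi - Alice - Grace - Liam: max(6, 5, 7) = 7
Heidi - Alice - Ivan - Grace - Liam: max(6, 2, 3, 7) = 7
Heidi - Alice - Ivan - Dave - Grace - Liam: max(6, 2, 2, 3, 7) = 7
Heidi - Alice - Ivan - Dave - Eve - Grace - Liam: max(6, 2, 2, 1, 4, 7) = 7
Best route has worst link 7.

7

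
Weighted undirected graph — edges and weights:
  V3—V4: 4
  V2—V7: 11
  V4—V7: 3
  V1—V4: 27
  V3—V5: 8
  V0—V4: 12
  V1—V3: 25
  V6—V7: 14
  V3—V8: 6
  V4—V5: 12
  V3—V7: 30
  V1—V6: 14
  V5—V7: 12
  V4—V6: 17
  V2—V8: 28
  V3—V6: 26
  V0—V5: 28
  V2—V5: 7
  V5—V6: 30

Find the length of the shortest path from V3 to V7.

7

Some routes from V3 to V7:
V3 → V4 → V7: 4 + 3 = 7
V3 → V4 → V5 → V7: 4 + 12 + 12 = 28
V3 → V5 → V4 → V7: 8 + 12 + 3 = 23
V3 → V5 → V2 → V7: 8 + 7 + 11 = 26
V3 → V5 → V7: 8 + 12 = 20
V3 → V7: 30
Best route has total 7.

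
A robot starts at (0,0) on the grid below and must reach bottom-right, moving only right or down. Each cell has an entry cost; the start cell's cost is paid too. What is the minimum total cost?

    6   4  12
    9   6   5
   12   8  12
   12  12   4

37

Path (0,0) -> (0,1) -> (1,1) -> (1,2) -> (2,2) -> (3,2): 6 + 4 + 6 + 5 + 12 + 4 = 37.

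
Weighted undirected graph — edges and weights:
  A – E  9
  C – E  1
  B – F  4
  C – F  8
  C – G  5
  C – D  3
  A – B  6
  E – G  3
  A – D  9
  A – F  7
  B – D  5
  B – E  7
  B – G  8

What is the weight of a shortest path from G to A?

Checking several routes:
G → C → E → A: 5 + 1 + 9 = 15
G → E → B → A: 3 + 7 + 6 = 16
G → E → A: 3 + 9 = 12
G → E → C → D → A: 3 + 1 + 3 + 9 = 16
G → B → A: 8 + 6 = 14
Best route has total 12.

12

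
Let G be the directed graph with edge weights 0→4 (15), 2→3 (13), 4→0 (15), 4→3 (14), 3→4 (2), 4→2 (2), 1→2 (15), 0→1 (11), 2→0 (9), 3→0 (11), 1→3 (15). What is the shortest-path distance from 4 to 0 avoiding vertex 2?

Candidate routes:
4 → 0: 15
4 → 3 → 0: 14 + 11 = 25
Shortest: 15.

15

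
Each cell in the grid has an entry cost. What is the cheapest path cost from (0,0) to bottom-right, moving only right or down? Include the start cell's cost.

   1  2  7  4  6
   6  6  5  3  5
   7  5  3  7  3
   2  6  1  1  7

26

Take (0,0) → (0,1) → (1,1) → (1,2) → (2,2) → (3,2) → (3,3) → (3,4) for a total of 1 + 2 + 6 + 5 + 3 + 1 + 1 + 7 = 26.
(Top row then right column would cost 35.)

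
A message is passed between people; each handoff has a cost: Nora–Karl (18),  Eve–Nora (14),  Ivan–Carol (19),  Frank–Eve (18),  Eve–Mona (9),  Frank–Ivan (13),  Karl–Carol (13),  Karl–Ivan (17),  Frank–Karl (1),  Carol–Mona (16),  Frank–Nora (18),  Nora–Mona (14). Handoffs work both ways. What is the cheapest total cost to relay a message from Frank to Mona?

27

Comparing a few candidate routes:
Frank-Nora-Mona: 18 + 14 = 32
Frank-Karl-Nora-Eve-Mona: 1 + 18 + 14 + 9 = 42
Frank-Karl-Nora-Mona: 1 + 18 + 14 = 33
Frank-Nora-Eve-Mona: 18 + 14 + 9 = 41
Frank-Karl-Carol-Mona: 1 + 13 + 16 = 30
Frank-Eve-Mona: 18 + 9 = 27
Shortest: 27.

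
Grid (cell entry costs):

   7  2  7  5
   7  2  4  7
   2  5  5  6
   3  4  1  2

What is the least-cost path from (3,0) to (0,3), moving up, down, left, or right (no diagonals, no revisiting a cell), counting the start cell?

26

Cheapest: r3c0 r2c0 r2c1 r1c1 r0c1 r0c2 r0c3
  3 + 2 + 5 + 2 + 2 + 7 + 5 = 26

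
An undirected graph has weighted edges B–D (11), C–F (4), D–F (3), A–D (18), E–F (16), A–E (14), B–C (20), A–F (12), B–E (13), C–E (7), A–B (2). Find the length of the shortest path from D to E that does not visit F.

24

Comparing a few candidate routes:
D→B→E: 11 + 13 = 24
D→B→A→E: 11 + 2 + 14 = 27
D→A→B→E: 18 + 2 + 13 = 33
D→A→E: 18 + 14 = 32
The minimum is 24.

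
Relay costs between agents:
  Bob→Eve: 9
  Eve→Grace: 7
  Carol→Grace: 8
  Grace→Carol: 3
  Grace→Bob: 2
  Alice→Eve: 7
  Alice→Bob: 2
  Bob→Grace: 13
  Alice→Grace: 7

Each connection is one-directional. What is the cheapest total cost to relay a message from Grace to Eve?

11

Routes from Grace to Eve:
Grace→Bob→Eve: 2 + 9 = 11
The minimum is 11.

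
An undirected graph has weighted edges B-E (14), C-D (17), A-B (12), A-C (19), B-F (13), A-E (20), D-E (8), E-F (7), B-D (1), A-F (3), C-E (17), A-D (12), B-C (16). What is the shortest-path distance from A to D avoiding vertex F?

12

Some routes from A to D avoiding F:
A → D: 12
A → B → E → D: 12 + 14 + 8 = 34
A → E → D: 20 + 8 = 28
A → B → D: 12 + 1 = 13
The minimum is 12.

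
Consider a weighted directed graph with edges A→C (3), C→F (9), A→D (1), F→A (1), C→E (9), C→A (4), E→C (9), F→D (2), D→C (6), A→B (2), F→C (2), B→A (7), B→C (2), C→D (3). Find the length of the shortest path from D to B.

Routes from D to B:
D - C - A - B: 6 + 4 + 2 = 12
D - C - F - A - B: 6 + 9 + 1 + 2 = 18
Shortest: 12.

12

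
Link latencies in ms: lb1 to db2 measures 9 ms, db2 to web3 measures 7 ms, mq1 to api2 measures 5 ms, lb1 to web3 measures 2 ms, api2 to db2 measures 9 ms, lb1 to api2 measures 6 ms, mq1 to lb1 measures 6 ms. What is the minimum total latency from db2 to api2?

Candidate routes:
db2 → lb1 → mq1 → api2: 9 + 6 + 5 = 20
db2 → api2: 9
db2 → web3 → lb1 → api2: 7 + 2 + 6 = 15
db2 → web3 → lb1 → mq1 → api2: 7 + 2 + 6 + 5 = 20
db2 → lb1 → api2: 9 + 6 = 15
Shortest: 9 ms.

9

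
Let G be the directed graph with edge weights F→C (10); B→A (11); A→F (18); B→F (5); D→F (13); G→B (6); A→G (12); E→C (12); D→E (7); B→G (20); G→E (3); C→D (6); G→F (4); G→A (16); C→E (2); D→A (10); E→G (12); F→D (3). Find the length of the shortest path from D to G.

19

Checking several routes:
D→A→G: 10 + 12 = 22
D→E→G: 7 + 12 = 19
D→F→C→E→G: 13 + 10 + 2 + 12 = 37
Best route has total 19.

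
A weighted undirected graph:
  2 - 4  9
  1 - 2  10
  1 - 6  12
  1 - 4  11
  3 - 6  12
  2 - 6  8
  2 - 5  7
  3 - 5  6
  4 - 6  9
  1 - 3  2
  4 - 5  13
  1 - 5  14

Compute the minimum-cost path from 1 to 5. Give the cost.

8

Some routes from 1 to 5:
1→3→5: 2 + 6 = 8
1→5: 14
1→2→5: 10 + 7 = 17
1→4→2→5: 11 + 9 + 7 = 27
1→4→5: 11 + 13 = 24
Best route has total 8.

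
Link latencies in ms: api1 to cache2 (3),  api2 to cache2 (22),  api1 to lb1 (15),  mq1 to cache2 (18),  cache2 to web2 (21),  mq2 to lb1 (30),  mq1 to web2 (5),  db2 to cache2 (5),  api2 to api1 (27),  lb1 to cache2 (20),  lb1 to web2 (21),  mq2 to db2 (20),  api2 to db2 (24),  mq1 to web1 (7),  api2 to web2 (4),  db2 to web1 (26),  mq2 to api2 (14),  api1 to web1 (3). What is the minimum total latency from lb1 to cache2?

18

A few of the lb1→cache2 routes:
lb1-web2-mq1-web1-api1-cache2: 21 + 5 + 7 + 3 + 3 = 39
lb1-cache2: 20
lb1-api1-cache2: 15 + 3 = 18
The minimum is 18 ms.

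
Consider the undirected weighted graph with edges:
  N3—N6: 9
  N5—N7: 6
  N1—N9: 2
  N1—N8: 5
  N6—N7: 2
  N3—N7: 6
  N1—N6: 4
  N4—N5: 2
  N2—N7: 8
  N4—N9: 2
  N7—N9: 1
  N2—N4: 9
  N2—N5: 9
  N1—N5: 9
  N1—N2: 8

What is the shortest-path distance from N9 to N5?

Some routes from N9 to N5:
N9 - N1 - N5: 2 + 9 = 11
N9 - N4 - N5: 2 + 2 = 4
N9 - N7 - N5: 1 + 6 = 7
N9 - N1 - N6 - N7 - N5: 2 + 4 + 2 + 6 = 14
Shortest: 4.

4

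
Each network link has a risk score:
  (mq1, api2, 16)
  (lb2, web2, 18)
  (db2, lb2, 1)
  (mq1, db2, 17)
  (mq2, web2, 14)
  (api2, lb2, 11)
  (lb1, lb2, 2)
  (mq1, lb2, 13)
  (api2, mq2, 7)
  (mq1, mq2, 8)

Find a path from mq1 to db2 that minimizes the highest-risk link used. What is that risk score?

A few of the mq1→db2 routes:
mq1→lb2→db2: max(13, 1) = 13
mq1→db2: max(17) = 17
mq1→mq2→api2→lb2→db2: max(8, 7, 11, 1) = 11
mq1→api2→lb2→db2: max(16, 11, 1) = 16
Best route has worst link 11.

11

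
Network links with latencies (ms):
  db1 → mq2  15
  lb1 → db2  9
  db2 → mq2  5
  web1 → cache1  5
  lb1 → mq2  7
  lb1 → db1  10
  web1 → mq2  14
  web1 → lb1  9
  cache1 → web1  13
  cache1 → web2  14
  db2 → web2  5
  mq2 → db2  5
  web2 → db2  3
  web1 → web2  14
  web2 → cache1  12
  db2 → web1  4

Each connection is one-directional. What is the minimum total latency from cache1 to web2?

A few of the cache1→web2 routes:
cache1 - web1 - mq2 - db2 - web2: 13 + 14 + 5 + 5 = 37
cache1 - web1 - web2: 13 + 14 = 27
cache1 - web1 - lb1 - mq2 - db2 - web2: 13 + 9 + 7 + 5 + 5 = 39
cache1 - web1 - lb1 - db2 - web2: 13 + 9 + 9 + 5 = 36
cache1 - web2: 14
Best route has total 14 ms.

14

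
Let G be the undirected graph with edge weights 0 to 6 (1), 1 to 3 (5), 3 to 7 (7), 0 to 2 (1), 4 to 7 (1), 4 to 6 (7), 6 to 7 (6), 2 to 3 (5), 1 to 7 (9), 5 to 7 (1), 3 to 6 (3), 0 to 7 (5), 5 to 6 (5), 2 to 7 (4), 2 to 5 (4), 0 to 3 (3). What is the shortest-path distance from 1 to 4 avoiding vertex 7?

15

Some routes from 1 to 4 avoiding 7:
1-3-0-6-4: 5 + 3 + 1 + 7 = 16
1-3-2-0-6-4: 5 + 5 + 1 + 1 + 7 = 19
1-3-0-2-5-6-4: 5 + 3 + 1 + 4 + 5 + 7 = 25
1-3-6-4: 5 + 3 + 7 = 15
The minimum is 15.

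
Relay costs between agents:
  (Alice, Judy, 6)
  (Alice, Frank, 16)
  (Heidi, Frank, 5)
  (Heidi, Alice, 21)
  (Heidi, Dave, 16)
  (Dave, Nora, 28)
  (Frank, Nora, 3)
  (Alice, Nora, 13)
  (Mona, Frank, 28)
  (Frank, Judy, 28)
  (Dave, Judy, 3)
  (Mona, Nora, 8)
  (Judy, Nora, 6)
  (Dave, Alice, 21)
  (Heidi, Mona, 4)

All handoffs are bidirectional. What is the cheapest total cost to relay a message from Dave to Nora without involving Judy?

24

Comparing a few candidate routes:
Dave→Heidi→Frank→Alice→Nora: 16 + 5 + 16 + 13 = 50
Dave→Heidi→Frank→Nora: 16 + 5 + 3 = 24
Dave→Alice→Frank→Nora: 21 + 16 + 3 = 40
Dave→Nora: 28
Dave→Heidi→Mona→Nora: 16 + 4 + 8 = 28
Dave→Alice→Nora: 21 + 13 = 34
Best route has total 24.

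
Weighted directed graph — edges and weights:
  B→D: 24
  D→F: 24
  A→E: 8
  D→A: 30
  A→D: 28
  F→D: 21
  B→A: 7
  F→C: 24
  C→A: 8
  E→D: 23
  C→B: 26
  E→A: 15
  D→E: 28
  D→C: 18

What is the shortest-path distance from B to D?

24

Routes from B to D:
B - A - D: 7 + 28 = 35
B - A - E - D: 7 + 8 + 23 = 38
B - D: 24
The minimum is 24.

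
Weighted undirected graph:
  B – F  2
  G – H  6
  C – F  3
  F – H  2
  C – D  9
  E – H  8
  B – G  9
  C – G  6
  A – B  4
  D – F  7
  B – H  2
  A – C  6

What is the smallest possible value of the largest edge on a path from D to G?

7

Some routes from D to G:
D → F → B → A → C → G: max(7, 2, 4, 6, 6) = 7
D → F → B → H → G: max(7, 2, 2, 6) = 7
D → F → H → B → A → C → G: max(7, 2, 2, 4, 6, 6) = 7
The minimum achievable maximum is 7.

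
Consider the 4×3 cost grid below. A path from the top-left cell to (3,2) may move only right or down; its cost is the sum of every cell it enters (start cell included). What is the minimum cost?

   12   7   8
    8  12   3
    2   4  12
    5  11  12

One optimal route is r0c0 -> r1c0 -> r2c0 -> r2c1 -> r3c1 -> r3c2.
Its cost is 12 + 8 + 2 + 4 + 11 + 12 = 49.
For comparison, the top-then-right route costs 54.

49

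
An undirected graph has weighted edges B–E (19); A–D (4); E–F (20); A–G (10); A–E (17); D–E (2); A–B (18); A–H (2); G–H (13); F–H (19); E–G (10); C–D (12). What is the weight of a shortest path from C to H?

Checking several routes:
C→D→E→A→H: 12 + 2 + 17 + 2 = 33
C→D→E→G→A→H: 12 + 2 + 10 + 10 + 2 = 36
C→D→E→B→A→H: 12 + 2 + 19 + 18 + 2 = 53
C→D→A→H: 12 + 4 + 2 = 18
C→D→A→G→H: 12 + 4 + 10 + 13 = 39
C→D→E→G→H: 12 + 2 + 10 + 13 = 37
Best route has total 18.

18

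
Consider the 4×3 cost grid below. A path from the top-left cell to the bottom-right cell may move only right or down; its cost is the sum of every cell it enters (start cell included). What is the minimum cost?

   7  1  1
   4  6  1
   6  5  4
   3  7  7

Path [0,0] [0,1] [0,2] [1,2] [2,2] [3,2]: 7 + 1 + 1 + 1 + 4 + 7 = 21.

21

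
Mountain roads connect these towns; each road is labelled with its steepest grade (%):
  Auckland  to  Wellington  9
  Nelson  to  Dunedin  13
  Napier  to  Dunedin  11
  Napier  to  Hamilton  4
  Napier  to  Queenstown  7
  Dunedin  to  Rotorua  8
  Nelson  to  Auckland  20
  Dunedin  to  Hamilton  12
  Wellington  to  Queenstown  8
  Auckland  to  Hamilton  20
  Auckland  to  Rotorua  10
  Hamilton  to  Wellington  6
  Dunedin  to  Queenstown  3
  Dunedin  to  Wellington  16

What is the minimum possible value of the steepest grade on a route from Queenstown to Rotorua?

8

A few of the Queenstown→Rotorua routes:
Queenstown → Dunedin → Napier → Hamilton → Wellington → Auckland → Rotorua: max(3, 11, 4, 6, 9, 10) = 11
Queenstown → Wellington → Auckland → Rotorua: max(8, 9, 10) = 10
Queenstown → Napier → Dunedin → Rotorua: max(7, 11, 8) = 11
Queenstown → Wellington → Hamilton → Napier → Dunedin → Rotorua: max(8, 6, 4, 11, 8) = 11
Queenstown → Napier → Hamilton → Wellington → Auckland → Rotorua: max(7, 4, 6, 9, 10) = 10
Queenstown → Dunedin → Rotorua: max(3, 8) = 8
The minimum achievable maximum is 8%.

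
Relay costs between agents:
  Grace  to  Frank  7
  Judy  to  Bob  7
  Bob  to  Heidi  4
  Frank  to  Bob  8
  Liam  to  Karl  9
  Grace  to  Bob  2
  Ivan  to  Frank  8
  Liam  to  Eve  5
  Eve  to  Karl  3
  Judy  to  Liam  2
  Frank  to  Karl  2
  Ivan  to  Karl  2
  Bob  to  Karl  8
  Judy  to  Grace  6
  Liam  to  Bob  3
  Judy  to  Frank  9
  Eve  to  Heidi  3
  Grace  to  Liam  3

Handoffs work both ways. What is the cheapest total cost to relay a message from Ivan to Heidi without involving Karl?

20

Checking several routes:
Ivan-Frank-Grace-Bob-Heidi: 8 + 7 + 2 + 4 = 21
Ivan-Frank-Bob-Liam-Eve-Heidi: 8 + 8 + 3 + 5 + 3 = 27
Ivan-Frank-Bob-Heidi: 8 + 8 + 4 = 20
Ivan-Frank-Judy-Liam-Bob-Heidi: 8 + 9 + 2 + 3 + 4 = 26
Ivan-Frank-Grace-Liam-Bob-Heidi: 8 + 7 + 3 + 3 + 4 = 25
Ivan-Frank-Grace-Liam-Eve-Heidi: 8 + 7 + 3 + 5 + 3 = 26
The minimum is 20.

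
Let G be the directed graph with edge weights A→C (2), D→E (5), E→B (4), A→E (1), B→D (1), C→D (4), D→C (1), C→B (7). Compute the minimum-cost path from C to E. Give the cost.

Paths from C to E:
C - D - E: 4 + 5 = 9
C - B - D - E: 7 + 1 + 5 = 13
Best route has total 9.

9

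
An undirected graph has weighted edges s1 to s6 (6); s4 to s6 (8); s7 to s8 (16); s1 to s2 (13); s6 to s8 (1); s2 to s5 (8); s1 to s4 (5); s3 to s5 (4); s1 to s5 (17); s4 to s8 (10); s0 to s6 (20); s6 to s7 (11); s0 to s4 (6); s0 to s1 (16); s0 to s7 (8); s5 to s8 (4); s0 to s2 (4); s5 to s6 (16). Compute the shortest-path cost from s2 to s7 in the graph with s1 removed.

Checking several routes:
s2 - s0 - s7: 4 + 8 = 12
s2 - s5 - s8 - s6 - s7: 8 + 4 + 1 + 11 = 24
s2 - s0 - s4 - s8 - s6 - s7: 4 + 6 + 10 + 1 + 11 = 32
s2 - s0 - s4 - s6 - s7: 4 + 6 + 8 + 11 = 29
s2 - s5 - s8 - s7: 8 + 4 + 16 = 28
s2 - s0 - s6 - s7: 4 + 20 + 11 = 35
Shortest: 12.

12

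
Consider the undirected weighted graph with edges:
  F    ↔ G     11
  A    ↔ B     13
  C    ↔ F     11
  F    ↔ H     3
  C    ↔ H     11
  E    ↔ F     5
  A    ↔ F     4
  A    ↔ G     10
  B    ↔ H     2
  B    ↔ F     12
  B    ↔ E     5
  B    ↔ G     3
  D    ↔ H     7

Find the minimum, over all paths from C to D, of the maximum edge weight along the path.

Comparing a few candidate routes:
C -> F -> H -> D: max(11, 3, 7) = 11
C -> H -> D: max(11, 7) = 11
C -> F -> E -> B -> H -> D: max(11, 5, 5, 2, 7) = 11
C -> F -> G -> B -> H -> D: max(11, 11, 3, 2, 7) = 11
Smallest bottleneck: 11.

11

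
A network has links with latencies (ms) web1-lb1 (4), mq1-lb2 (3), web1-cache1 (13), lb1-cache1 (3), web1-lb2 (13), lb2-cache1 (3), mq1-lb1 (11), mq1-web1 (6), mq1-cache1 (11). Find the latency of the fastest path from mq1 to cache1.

Checking several routes:
mq1 - web1 - lb2 - cache1: 6 + 13 + 3 = 22
mq1 - web1 - lb1 - cache1: 6 + 4 + 3 = 13
mq1 - lb2 - cache1: 3 + 3 = 6
mq1 - lb1 - cache1: 11 + 3 = 14
mq1 - web1 - cache1: 6 + 13 = 19
mq1 - cache1: 11
Shortest: 6 ms.

6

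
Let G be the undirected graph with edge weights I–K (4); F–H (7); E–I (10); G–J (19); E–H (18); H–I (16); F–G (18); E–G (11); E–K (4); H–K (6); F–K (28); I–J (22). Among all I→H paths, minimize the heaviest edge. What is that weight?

6

Checking several routes:
I - E - K - H: max(10, 4, 6) = 10
I - H: max(16) = 16
I - E - H: max(10, 18) = 18
I - K - H: max(4, 6) = 6
Smallest bottleneck: 6.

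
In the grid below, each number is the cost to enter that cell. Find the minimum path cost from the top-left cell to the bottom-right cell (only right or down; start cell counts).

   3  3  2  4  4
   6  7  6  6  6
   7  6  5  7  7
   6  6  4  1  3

Cheapest: [0,0] → [0,1] → [0,2] → [1,2] → [2,2] → [3,2] → [3,3] → [3,4]
  3 + 3 + 2 + 6 + 5 + 4 + 1 + 3 = 27

27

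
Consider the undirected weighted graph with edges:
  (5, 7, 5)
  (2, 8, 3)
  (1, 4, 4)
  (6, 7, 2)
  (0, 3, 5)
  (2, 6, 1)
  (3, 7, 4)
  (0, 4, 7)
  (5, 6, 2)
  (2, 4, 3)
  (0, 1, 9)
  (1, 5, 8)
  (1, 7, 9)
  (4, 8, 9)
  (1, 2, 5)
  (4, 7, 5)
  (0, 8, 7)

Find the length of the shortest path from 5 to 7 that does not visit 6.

5

Comparing a few candidate routes:
5 - 1 - 4 - 7: 8 + 4 + 5 = 17
5 - 1 - 7: 8 + 9 = 17
5 - 7: 5
The minimum is 5.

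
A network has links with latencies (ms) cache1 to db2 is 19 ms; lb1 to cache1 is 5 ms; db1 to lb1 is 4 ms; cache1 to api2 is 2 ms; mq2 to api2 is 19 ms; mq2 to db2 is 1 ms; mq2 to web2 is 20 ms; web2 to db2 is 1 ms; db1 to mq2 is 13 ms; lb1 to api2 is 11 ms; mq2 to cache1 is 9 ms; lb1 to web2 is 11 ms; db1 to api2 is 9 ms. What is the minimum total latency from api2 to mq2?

Comparing a few candidate routes:
api2-db1-mq2: 9 + 13 = 22
api2-cache1-mq2: 2 + 9 = 11
api2-cache1-db2-mq2: 2 + 19 + 1 = 22
api2-cache1-lb1-db1-mq2: 2 + 5 + 4 + 13 = 24
api2-cache1-lb1-web2-db2-mq2: 2 + 5 + 11 + 1 + 1 = 20
api2-mq2: 19
Best route has total 11 ms.

11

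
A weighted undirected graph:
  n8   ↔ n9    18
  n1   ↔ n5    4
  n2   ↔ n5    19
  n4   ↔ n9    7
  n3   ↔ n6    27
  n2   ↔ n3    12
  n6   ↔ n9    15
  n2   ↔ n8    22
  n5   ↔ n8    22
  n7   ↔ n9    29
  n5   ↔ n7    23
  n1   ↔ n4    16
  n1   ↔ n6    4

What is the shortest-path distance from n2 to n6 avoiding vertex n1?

39

Paths from n2 to n6 avoiding n1:
n2 - n3 - n6: 12 + 27 = 39
n2 - n5 - n8 - n9 - n6: 19 + 22 + 18 + 15 = 74
n2 - n5 - n7 - n9 - n6: 19 + 23 + 29 + 15 = 86
n2 - n8 - n5 - n7 - n9 - n6: 22 + 22 + 23 + 29 + 15 = 111
n2 - n8 - n9 - n6: 22 + 18 + 15 = 55
Shortest: 39.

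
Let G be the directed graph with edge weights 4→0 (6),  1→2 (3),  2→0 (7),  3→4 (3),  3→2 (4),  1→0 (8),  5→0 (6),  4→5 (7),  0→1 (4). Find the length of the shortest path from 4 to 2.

Routes from 4 to 2:
4 -> 5 -> 0 -> 1 -> 2: 7 + 6 + 4 + 3 = 20
4 -> 0 -> 1 -> 2: 6 + 4 + 3 = 13
Best route has total 13.

13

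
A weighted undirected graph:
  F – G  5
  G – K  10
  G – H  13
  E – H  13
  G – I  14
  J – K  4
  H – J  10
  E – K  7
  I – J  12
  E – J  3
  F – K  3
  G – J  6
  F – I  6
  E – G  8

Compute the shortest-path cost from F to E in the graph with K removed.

13

Some routes from F to E avoiding K:
F-I-J-E: 6 + 12 + 3 = 21
F-G-E: 5 + 8 = 13
F-G-J-E: 5 + 6 + 3 = 14
Best route has total 13.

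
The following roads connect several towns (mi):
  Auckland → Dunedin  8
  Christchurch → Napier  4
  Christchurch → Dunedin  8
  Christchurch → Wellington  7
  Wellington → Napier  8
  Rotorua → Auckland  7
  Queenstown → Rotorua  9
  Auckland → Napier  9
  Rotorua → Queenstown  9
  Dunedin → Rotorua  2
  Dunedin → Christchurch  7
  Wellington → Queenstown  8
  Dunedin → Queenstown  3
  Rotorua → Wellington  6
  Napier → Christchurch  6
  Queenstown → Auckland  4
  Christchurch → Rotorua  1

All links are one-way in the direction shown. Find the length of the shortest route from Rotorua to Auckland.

Paths from Rotorua to Auckland:
Rotorua - Wellington - Napier - Christchurch - Dunedin - Queenstown - Auckland: 6 + 8 + 6 + 8 + 3 + 4 = 35
Rotorua - Auckland: 7
Rotorua - Queenstown - Auckland: 9 + 4 = 13
Rotorua - Wellington - Queenstown - Auckland: 6 + 8 + 4 = 18
Best route has total 7 mi.

7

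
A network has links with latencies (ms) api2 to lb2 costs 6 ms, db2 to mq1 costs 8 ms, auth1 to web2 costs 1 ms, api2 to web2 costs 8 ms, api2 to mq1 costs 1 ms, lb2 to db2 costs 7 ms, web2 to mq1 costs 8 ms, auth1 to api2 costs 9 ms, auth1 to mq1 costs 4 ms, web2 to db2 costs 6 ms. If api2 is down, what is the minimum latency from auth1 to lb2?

14

Checking several routes:
auth1-web2-db2-lb2: 1 + 6 + 7 = 14
auth1-mq1-db2-lb2: 4 + 8 + 7 = 19
auth1-web2-mq1-db2-lb2: 1 + 8 + 8 + 7 = 24
Best route has total 14 ms.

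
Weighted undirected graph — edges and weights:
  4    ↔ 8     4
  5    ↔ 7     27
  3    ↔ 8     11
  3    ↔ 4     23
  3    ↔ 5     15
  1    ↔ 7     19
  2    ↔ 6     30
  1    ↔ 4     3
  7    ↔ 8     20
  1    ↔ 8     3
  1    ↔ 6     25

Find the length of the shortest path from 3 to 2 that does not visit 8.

Candidate routes:
3 - 5 - 7 - 1 - 6 - 2: 15 + 27 + 19 + 25 + 30 = 116
3 - 4 - 1 - 6 - 2: 23 + 3 + 25 + 30 = 81
Shortest: 81.

81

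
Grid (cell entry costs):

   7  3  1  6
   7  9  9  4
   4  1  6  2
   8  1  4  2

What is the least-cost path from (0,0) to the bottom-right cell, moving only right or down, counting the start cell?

25

Take [0,0] → [0,1] → [0,2] → [0,3] → [1,3] → [2,3] → [3,3] for a total of 7 + 3 + 1 + 6 + 4 + 2 + 2 = 25.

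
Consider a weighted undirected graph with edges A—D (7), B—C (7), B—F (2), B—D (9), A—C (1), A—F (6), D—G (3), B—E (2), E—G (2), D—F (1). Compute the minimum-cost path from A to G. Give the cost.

10

Some routes from A to G:
A → F → B → E → G: 6 + 2 + 2 + 2 = 12
A → D → G: 7 + 3 = 10
A → F → D → G: 6 + 1 + 3 = 10
A → C → B → E → G: 1 + 7 + 2 + 2 = 12
Shortest: 10.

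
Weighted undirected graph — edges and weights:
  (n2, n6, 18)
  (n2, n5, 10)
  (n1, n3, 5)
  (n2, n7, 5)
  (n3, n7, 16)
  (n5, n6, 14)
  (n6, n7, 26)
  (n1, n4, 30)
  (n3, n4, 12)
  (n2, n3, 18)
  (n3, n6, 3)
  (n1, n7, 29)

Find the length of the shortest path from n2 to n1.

23

A few of the n2→n1 routes:
n2 - n6 - n3 - n1: 18 + 3 + 5 = 26
n2 - n3 - n1: 18 + 5 = 23
n2 - n7 - n3 - n1: 5 + 16 + 5 = 26
Shortest: 23.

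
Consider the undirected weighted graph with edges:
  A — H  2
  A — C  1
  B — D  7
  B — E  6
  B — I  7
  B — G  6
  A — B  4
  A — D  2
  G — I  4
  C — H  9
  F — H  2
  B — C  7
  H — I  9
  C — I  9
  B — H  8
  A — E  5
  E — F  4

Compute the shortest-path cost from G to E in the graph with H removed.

Some routes from G to E avoiding H:
G-I-C-A-E: 4 + 9 + 1 + 5 = 19
G-I-B-A-E: 4 + 7 + 4 + 5 = 20
G-B-C-A-E: 6 + 7 + 1 + 5 = 19
G-B-E: 6 + 6 = 12
G-B-A-E: 6 + 4 + 5 = 15
G-I-B-E: 4 + 7 + 6 = 17
Best route has total 12.

12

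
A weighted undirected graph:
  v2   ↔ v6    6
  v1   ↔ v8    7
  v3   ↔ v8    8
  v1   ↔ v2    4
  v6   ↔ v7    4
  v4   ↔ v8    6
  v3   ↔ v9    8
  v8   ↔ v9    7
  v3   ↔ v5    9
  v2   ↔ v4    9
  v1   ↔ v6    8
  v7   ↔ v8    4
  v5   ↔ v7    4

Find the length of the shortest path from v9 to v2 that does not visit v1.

Some routes from v9 to v2 avoiding v1:
v9 → v8 → v7 → v6 → v2: 7 + 4 + 4 + 6 = 21
v9 → v8 → v4 → v2: 7 + 6 + 9 = 22
v9 → v3 → v8 → v4 → v2: 8 + 8 + 6 + 9 = 31
v9 → v3 → v8 → v7 → v6 → v2: 8 + 8 + 4 + 4 + 6 = 30
Shortest: 21.

21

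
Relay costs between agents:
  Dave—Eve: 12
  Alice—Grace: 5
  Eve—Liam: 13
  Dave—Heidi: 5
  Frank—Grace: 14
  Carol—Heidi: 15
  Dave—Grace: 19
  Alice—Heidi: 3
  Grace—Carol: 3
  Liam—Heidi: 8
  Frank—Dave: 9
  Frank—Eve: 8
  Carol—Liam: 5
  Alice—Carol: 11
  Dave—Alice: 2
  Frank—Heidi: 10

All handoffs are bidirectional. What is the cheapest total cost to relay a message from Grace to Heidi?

Some routes from Grace to Heidi:
Grace-Alice-Heidi: 5 + 3 = 8
Grace-Alice-Dave-Heidi: 5 + 2 + 5 = 12
Grace-Carol-Alice-Heidi: 3 + 11 + 3 = 17
Grace-Carol-Liam-Heidi: 3 + 5 + 8 = 16
Shortest: 8.

8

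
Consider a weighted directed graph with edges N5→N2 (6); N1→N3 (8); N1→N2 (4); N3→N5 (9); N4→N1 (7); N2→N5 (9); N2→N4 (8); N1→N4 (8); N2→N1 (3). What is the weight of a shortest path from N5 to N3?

Paths from N5 to N3:
N5→N2→N1→N3: 6 + 3 + 8 = 17
N5→N2→N4→N1→N3: 6 + 8 + 7 + 8 = 29
Best route has total 17.

17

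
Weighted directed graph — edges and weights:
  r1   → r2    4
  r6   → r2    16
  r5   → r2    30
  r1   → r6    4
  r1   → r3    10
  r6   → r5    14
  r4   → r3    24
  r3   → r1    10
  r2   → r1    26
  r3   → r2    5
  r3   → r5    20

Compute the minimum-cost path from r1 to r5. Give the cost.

Paths from r1 to r5:
r1→r3→r5: 10 + 20 = 30
r1→r6→r5: 4 + 14 = 18
The minimum is 18.

18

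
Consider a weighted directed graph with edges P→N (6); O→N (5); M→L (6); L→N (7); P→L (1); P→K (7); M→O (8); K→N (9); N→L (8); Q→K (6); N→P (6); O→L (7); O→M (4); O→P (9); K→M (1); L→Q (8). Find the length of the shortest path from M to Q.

14

Checking several routes:
M - O - N - L - Q: 8 + 5 + 8 + 8 = 29
M - O - N - P - L - Q: 8 + 5 + 6 + 1 + 8 = 28
M - O - P - L - Q: 8 + 9 + 1 + 8 = 26
M - O - L - Q: 8 + 7 + 8 = 23
M - L - Q: 6 + 8 = 14
M - O - P - N - L - Q: 8 + 9 + 6 + 8 + 8 = 39
Shortest: 14.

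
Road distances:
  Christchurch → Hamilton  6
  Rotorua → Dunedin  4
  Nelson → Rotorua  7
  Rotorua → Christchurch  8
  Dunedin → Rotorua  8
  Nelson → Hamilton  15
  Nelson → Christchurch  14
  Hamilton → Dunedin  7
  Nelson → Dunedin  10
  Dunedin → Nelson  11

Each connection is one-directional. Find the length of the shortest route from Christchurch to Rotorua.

21

Routes from Christchurch to Rotorua:
Christchurch → Hamilton → Dunedin → Rotorua: 6 + 7 + 8 = 21
Christchurch → Hamilton → Dunedin → Nelson → Rotorua: 6 + 7 + 11 + 7 = 31
The minimum is 21.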